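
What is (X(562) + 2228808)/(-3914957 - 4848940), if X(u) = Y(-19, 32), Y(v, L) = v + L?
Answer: -2228821/8763897 ≈ -0.25432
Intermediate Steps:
Y(v, L) = L + v
X(u) = 13 (X(u) = 32 - 19 = 13)
(X(562) + 2228808)/(-3914957 - 4848940) = (13 + 2228808)/(-3914957 - 4848940) = 2228821/(-8763897) = 2228821*(-1/8763897) = -2228821/8763897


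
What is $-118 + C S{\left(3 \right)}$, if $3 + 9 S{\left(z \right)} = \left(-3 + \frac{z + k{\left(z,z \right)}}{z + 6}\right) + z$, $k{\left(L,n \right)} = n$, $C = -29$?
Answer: $- \frac{2983}{27} \approx -110.48$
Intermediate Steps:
$S{\left(z \right)} = - \frac{2}{3} + \frac{z}{9} + \frac{2 z}{9 \left(6 + z\right)}$ ($S{\left(z \right)} = - \frac{1}{3} + \frac{\left(-3 + \frac{z + z}{z + 6}\right) + z}{9} = - \frac{1}{3} + \frac{\left(-3 + \frac{2 z}{6 + z}\right) + z}{9} = - \frac{1}{3} + \frac{-3 + z + \frac{2 z}{6 + z}}{9} = - \frac{1}{3} + \left(- \frac{1}{3} + \frac{z}{9} + \frac{2 z}{9 \left(6 + z\right)}\right) = - \frac{2}{3} + \frac{z}{9} + \frac{2 z}{9 \left(6 + z\right)}$)
$-118 + C S{\left(3 \right)} = -118 - 29 \frac{-36 + 3^{2} + 2 \cdot 3}{9 \left(6 + 3\right)} = -118 - 29 \frac{-36 + 9 + 6}{9 \cdot 9} = -118 - 29 \cdot \frac{1}{9} \cdot \frac{1}{9} \left(-21\right) = -118 - - \frac{203}{27} = -118 + \frac{203}{27} = - \frac{2983}{27}$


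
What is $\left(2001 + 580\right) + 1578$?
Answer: $4159$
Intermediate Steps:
$\left(2001 + 580\right) + 1578 = 2581 + 1578 = 4159$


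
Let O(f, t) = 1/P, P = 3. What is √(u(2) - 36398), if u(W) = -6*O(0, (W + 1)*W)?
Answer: 20*I*√91 ≈ 190.79*I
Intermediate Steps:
O(f, t) = ⅓ (O(f, t) = 1/3 = ⅓)
u(W) = -2 (u(W) = -6*⅓ = -2)
√(u(2) - 36398) = √(-2 - 36398) = √(-36400) = 20*I*√91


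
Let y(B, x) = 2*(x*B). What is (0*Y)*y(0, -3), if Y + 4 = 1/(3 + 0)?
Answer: 0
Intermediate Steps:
y(B, x) = 2*B*x (y(B, x) = 2*(B*x) = 2*B*x)
Y = -11/3 (Y = -4 + 1/(3 + 0) = -4 + 1/3 = -4 + ⅓ = -11/3 ≈ -3.6667)
(0*Y)*y(0, -3) = (0*(-11/3))*(2*0*(-3)) = 0*0 = 0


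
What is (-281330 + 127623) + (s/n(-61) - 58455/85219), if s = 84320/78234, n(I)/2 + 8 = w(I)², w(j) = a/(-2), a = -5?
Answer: -210983040530056/1372622433 ≈ -1.5371e+5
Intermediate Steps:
w(j) = 5/2 (w(j) = -5/(-2) = -5*(-½) = 5/2)
n(I) = -7/2 (n(I) = -16 + 2*(5/2)² = -16 + 2*(25/4) = -16 + 25/2 = -7/2)
s = 2480/2301 (s = 84320*(1/78234) = 2480/2301 ≈ 1.0778)
(-281330 + 127623) + (s/n(-61) - 58455/85219) = (-281330 + 127623) + (2480/(2301*(-7/2)) - 58455/85219) = -153707 + ((2480/2301)*(-2/7) - 58455*1/85219) = -153707 + (-4960/16107 - 58455/85219) = -153707 - 1364220925/1372622433 = -210983040530056/1372622433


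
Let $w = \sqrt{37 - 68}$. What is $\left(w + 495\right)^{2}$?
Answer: $\left(495 + i \sqrt{31}\right)^{2} \approx 2.4499 \cdot 10^{5} + 5512.1 i$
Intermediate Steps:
$w = i \sqrt{31}$ ($w = \sqrt{-31} = i \sqrt{31} \approx 5.5678 i$)
$\left(w + 495\right)^{2} = \left(i \sqrt{31} + 495\right)^{2} = \left(495 + i \sqrt{31}\right)^{2}$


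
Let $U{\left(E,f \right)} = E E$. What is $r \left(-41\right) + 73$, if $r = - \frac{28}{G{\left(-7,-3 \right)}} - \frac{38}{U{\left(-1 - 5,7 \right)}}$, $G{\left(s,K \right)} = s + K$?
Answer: $\frac{133}{90} \approx 1.4778$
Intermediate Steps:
$G{\left(s,K \right)} = K + s$
$U{\left(E,f \right)} = E^{2}$
$r = \frac{157}{90}$ ($r = - \frac{28}{-3 - 7} - \frac{38}{\left(-1 - 5\right)^{2}} = - \frac{28}{-10} - \frac{38}{\left(-6\right)^{2}} = \left(-28\right) \left(- \frac{1}{10}\right) - \frac{38}{36} = \frac{14}{5} - \frac{19}{18} = \frac{157}{90} \approx 1.7444$)
$r \left(-41\right) + 73 = \frac{157}{90} \left(-41\right) + 73 = - \frac{6437}{90} + 73 = \frac{133}{90}$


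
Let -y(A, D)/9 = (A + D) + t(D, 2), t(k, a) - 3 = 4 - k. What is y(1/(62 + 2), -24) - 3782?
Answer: -246089/64 ≈ -3845.1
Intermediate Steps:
t(k, a) = 7 - k (t(k, a) = 3 + (4 - k) = 7 - k)
y(A, D) = -63 - 9*A (y(A, D) = -9*((A + D) + (7 - D)) = -9*(7 + A) = -63 - 9*A)
y(1/(62 + 2), -24) - 3782 = (-63 - 9/(62 + 2)) - 3782 = (-63 - 9/64) - 3782 = -4041/64 - 3782 = -246089/64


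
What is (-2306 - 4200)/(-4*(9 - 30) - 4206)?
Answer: 3253/2061 ≈ 1.5784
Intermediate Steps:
(-2306 - 4200)/(-4*(9 - 30) - 4206) = -6506/(-4*(-21) - 4206) = -6506/(84 - 4206) = -6506/(-4122) = -6506*(-1/4122) = 3253/2061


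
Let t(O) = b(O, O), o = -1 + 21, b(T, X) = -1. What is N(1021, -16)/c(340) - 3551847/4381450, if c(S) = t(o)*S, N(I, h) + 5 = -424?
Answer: 67201407/148969300 ≈ 0.45111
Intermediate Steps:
o = 20
t(O) = -1
N(I, h) = -429 (N(I, h) = -5 - 424 = -429)
c(S) = -S
N(1021, -16)/c(340) - 3551847/4381450 = -429/((-1*340)) - 3551847/4381450 = -429/(-340) - 3551847*1/4381450 = -429*(-1/340) - 3551847/4381450 = 429/340 - 3551847/4381450 = 67201407/148969300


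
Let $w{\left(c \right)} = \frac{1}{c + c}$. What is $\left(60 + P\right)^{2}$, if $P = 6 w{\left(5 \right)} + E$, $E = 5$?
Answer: $\frac{107584}{25} \approx 4303.4$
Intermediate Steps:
$w{\left(c \right)} = \frac{1}{2 c}$
$P = \frac{28}{5}$ ($P = 6 \frac{1}{2 \cdot 5} + 5 = 6 \cdot \frac{1}{2} \cdot \frac{1}{5} + 5 = 6 \cdot \frac{1}{10} + 5 = \frac{3}{5} + 5 = \frac{28}{5} \approx 5.6$)
$\left(60 + P\right)^{2} = \left(60 + \frac{28}{5}\right)^{2} = \left(\frac{328}{5}\right)^{2} = \frac{107584}{25}$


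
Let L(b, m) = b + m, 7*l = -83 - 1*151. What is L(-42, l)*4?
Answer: -2112/7 ≈ -301.71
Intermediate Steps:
l = -234/7 (l = (-83 - 1*151)/7 = (-83 - 151)/7 = (1/7)*(-234) = -234/7 ≈ -33.429)
L(-42, l)*4 = (-42 - 234/7)*4 = -528/7*4 = -2112/7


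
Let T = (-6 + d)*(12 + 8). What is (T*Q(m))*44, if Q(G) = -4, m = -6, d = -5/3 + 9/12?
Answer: 73040/3 ≈ 24347.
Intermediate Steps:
d = -11/12 (d = -5*⅓ + 9*(1/12) = -5/3 + ¾ = -11/12 ≈ -0.91667)
T = -415/3 (T = (-6 - 11/12)*(12 + 8) = -83/12*20 = -415/3 ≈ -138.33)
(T*Q(m))*44 = -415/3*(-4)*44 = (1660/3)*44 = 73040/3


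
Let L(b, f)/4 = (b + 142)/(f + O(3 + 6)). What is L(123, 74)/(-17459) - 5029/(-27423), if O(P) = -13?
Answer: 5326811591/29205467577 ≈ 0.18239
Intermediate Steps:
L(b, f) = 4*(142 + b)/(-13 + f) (L(b, f) = 4*((b + 142)/(f - 13)) = 4*((142 + b)/(-13 + f)) = 4*(142 + b)/(-13 + f))
L(123, 74)/(-17459) - 5029/(-27423) = (4*(142 + 123)/(-13 + 74))/(-17459) - 5029/(-27423) = (4*265/61)*(-1/17459) - 5029*(-1/27423) = (4*(1/61)*265)*(-1/17459) + 5029/27423 = (1060/61)*(-1/17459) + 5029/27423 = -1060/1064999 + 5029/27423 = 5326811591/29205467577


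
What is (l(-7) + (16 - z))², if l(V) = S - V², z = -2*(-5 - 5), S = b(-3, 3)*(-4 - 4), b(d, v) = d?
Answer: 841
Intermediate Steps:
S = 24 (S = -3*(-4 - 4) = -3*(-8) = 24)
z = 20 (z = -2*(-10) = 20)
l(V) = 24 - V²
(l(-7) + (16 - z))² = ((24 - 1*(-7)²) + (16 - 1*20))² = ((24 - 1*49) + (16 - 20))² = ((24 - 49) - 4)² = (-25 - 4)² = (-29)² = 841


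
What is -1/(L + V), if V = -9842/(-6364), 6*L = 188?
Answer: -258/8483 ≈ -0.030414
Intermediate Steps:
L = 94/3 (L = (⅙)*188 = 94/3 ≈ 31.333)
V = 133/86 (V = -9842*(-1/6364) = 133/86 ≈ 1.5465)
-1/(L + V) = -1/(94/3 + 133/86) = -1/8483/258 = -1*258/8483 = -258/8483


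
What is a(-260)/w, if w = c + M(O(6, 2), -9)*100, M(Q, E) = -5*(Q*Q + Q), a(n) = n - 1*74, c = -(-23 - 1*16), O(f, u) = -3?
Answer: 334/2961 ≈ 0.11280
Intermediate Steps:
c = 39 (c = -(-23 - 16) = -1*(-39) = 39)
a(n) = -74 + n (a(n) = n - 74 = -74 + n)
M(Q, E) = -5*Q - 5*Q² (M(Q, E) = -5*(Q² + Q) = -5*(Q + Q²) = -5*Q - 5*Q²)
w = -2961 (w = 39 - 5*(-3)*(1 - 3)*100 = 39 - 5*(-3)*(-2)*100 = 39 - 30*100 = 39 - 3000 = -2961)
a(-260)/w = (-74 - 260)/(-2961) = -334*(-1/2961) = 334/2961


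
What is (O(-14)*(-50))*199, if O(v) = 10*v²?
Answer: -19502000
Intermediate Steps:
(O(-14)*(-50))*199 = ((10*(-14)²)*(-50))*199 = ((10*196)*(-50))*199 = (1960*(-50))*199 = -98000*199 = -19502000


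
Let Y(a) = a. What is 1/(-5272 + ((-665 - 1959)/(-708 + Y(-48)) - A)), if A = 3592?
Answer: -189/1674640 ≈ -0.00011286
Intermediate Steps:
1/(-5272 + ((-665 - 1959)/(-708 + Y(-48)) - A)) = 1/(-5272 + ((-665 - 1959)/(-708 - 48) - 1*3592)) = 1/(-5272 + (-2624/(-756) - 3592)) = 1/(-5272 + (-2624*(-1/756) - 3592)) = 1/(-5272 + (656/189 - 3592)) = 1/(-5272 - 678232/189) = 1/(-1674640/189) = -189/1674640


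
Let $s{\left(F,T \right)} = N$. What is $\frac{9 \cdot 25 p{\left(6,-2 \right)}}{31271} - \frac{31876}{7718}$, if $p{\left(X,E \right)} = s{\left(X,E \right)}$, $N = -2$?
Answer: $- \frac{500133748}{120674789} \approx -4.1445$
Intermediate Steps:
$s{\left(F,T \right)} = -2$
$p{\left(X,E \right)} = -2$
$\frac{9 \cdot 25 p{\left(6,-2 \right)}}{31271} - \frac{31876}{7718} = \frac{9 \cdot 25 \left(-2\right)}{31271} - \frac{31876}{7718} = 225 \left(-2\right) \frac{1}{31271} - \frac{15938}{3859} = \left(-450\right) \frac{1}{31271} - \frac{15938}{3859} = - \frac{450}{31271} - \frac{15938}{3859} = - \frac{500133748}{120674789}$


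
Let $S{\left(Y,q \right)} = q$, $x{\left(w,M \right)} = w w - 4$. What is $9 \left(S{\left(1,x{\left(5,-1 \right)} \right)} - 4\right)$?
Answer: $153$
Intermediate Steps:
$x{\left(w,M \right)} = -4 + w^{2}$ ($x{\left(w,M \right)} = w^{2} - 4 = -4 + w^{2}$)
$9 \left(S{\left(1,x{\left(5,-1 \right)} \right)} - 4\right) = 9 \left(\left(-4 + 5^{2}\right) - 4\right) = 9 \left(\left(-4 + 25\right) - 4\right) = 9 \left(21 - 4\right) = 9 \cdot 17 = 153$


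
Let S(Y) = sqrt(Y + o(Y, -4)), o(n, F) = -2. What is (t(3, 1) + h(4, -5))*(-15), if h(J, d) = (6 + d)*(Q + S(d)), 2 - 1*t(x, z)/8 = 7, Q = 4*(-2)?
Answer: 720 - 15*I*sqrt(7) ≈ 720.0 - 39.686*I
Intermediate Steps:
Q = -8
t(x, z) = -40 (t(x, z) = 16 - 8*7 = 16 - 56 = -40)
S(Y) = sqrt(-2 + Y) (S(Y) = sqrt(Y - 2) = sqrt(-2 + Y))
h(J, d) = (-8 + sqrt(-2 + d))*(6 + d) (h(J, d) = (6 + d)*(-8 + sqrt(-2 + d)) = (-8 + sqrt(-2 + d))*(6 + d))
(t(3, 1) + h(4, -5))*(-15) = (-40 + (-48 - 8*(-5) + 6*sqrt(-2 - 5) - 5*sqrt(-2 - 5)))*(-15) = (-40 + (-48 + 40 + 6*sqrt(-7) - 5*I*sqrt(7)))*(-15) = (-40 + (-48 + 40 + 6*(I*sqrt(7)) - 5*I*sqrt(7)))*(-15) = (-40 + (-48 + 40 + 6*I*sqrt(7) - 5*I*sqrt(7)))*(-15) = (-40 + (-8 + I*sqrt(7)))*(-15) = (-48 + I*sqrt(7))*(-15) = 720 - 15*I*sqrt(7)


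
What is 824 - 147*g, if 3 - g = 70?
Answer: 10673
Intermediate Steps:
g = -67 (g = 3 - 1*70 = 3 - 70 = -67)
824 - 147*g = 824 - 147*(-67) = 824 + 9849 = 10673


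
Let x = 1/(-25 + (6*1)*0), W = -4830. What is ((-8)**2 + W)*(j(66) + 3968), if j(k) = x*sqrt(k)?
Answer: -18911488 + 4766*sqrt(66)/25 ≈ -1.8910e+7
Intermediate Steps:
x = -1/25 (x = 1/(-25 + 6*0) = 1/(-25 + 0) = 1/(-25) = -1/25 ≈ -0.040000)
j(k) = -sqrt(k)/25
((-8)**2 + W)*(j(66) + 3968) = ((-8)**2 - 4830)*(-sqrt(66)/25 + 3968) = (64 - 4830)*(3968 - sqrt(66)/25) = -4766*(3968 - sqrt(66)/25) = -18911488 + 4766*sqrt(66)/25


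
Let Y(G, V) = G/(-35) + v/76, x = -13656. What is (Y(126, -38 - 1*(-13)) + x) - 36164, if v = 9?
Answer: -18932923/380 ≈ -49824.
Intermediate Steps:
Y(G, V) = 9/76 - G/35 (Y(G, V) = G/(-35) + 9/76 = G*(-1/35) + 9*(1/76) = -G/35 + 9/76 = 9/76 - G/35)
(Y(126, -38 - 1*(-13)) + x) - 36164 = ((9/76 - 1/35*126) - 13656) - 36164 = ((9/76 - 18/5) - 13656) - 36164 = (-1323/380 - 13656) - 36164 = -5190603/380 - 36164 = -18932923/380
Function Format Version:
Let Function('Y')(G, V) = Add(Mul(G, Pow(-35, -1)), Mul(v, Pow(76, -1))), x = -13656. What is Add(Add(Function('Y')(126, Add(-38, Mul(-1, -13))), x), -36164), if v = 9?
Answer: Rational(-18932923, 380) ≈ -49824.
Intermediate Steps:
Function('Y')(G, V) = Add(Rational(9, 76), Mul(Rational(-1, 35), G)) (Function('Y')(G, V) = Add(Mul(G, Pow(-35, -1)), Mul(9, Pow(76, -1))) = Add(Mul(G, Rational(-1, 35)), Mul(9, Rational(1, 76))) = Add(Mul(Rational(-1, 35), G), Rational(9, 76)) = Add(Rational(9, 76), Mul(Rational(-1, 35), G)))
Add(Add(Function('Y')(126, Add(-38, Mul(-1, -13))), x), -36164) = Add(Add(Add(Rational(9, 76), Mul(Rational(-1, 35), 126)), -13656), -36164) = Add(Add(Add(Rational(9, 76), Rational(-18, 5)), -13656), -36164) = Add(Add(Rational(-1323, 380), -13656), -36164) = Add(Rational(-5190603, 380), -36164) = Rational(-18932923, 380)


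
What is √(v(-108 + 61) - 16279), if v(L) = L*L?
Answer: I*√14070 ≈ 118.62*I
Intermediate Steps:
v(L) = L²
√(v(-108 + 61) - 16279) = √((-108 + 61)² - 16279) = √((-47)² - 16279) = √(2209 - 16279) = √(-14070) = I*√14070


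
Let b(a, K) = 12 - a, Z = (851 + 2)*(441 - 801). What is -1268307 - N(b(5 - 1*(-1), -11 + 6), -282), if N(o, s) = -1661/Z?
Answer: -389471715221/307080 ≈ -1.2683e+6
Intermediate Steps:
Z = -307080 (Z = 853*(-360) = -307080)
N(o, s) = 1661/307080 (N(o, s) = -1661/(-307080) = -1661*(-1/307080) = 1661/307080)
-1268307 - N(b(5 - 1*(-1), -11 + 6), -282) = -1268307 - 1*1661/307080 = -1268307 - 1661/307080 = -389471715221/307080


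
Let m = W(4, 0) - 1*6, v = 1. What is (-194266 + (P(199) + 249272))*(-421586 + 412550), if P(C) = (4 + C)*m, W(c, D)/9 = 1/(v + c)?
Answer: -2446650612/5 ≈ -4.8933e+8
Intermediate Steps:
W(c, D) = 9/(1 + c)
m = -21/5 (m = 9/(1 + 4) - 1*6 = 9/5 - 6 = -21/5 ≈ -4.2000)
P(C) = -84/5 - 21*C/5 (P(C) = (4 + C)*(-21/5) = -84/5 - 21*C/5)
(-194266 + (P(199) + 249272))*(-421586 + 412550) = (-194266 + ((-84/5 - 21/5*199) + 249272))*(-421586 + 412550) = (-194266 + ((-84/5 - 4179/5) + 249272))*(-9036) = (-194266 + (-4263/5 + 249272))*(-9036) = (-194266 + 1242097/5)*(-9036) = (270767/5)*(-9036) = -2446650612/5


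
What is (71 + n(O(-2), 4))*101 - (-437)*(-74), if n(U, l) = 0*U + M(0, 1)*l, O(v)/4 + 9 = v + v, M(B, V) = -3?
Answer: -26379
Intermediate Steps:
O(v) = -36 + 8*v (O(v) = -36 + 4*(v + v) = -36 + 4*(2*v) = -36 + 8*v)
n(U, l) = -3*l (n(U, l) = 0*U - 3*l = 0 - 3*l = -3*l)
(71 + n(O(-2), 4))*101 - (-437)*(-74) = (71 - 3*4)*101 - (-437)*(-74) = (71 - 12)*101 - 1*32338 = 59*101 - 32338 = 5959 - 32338 = -26379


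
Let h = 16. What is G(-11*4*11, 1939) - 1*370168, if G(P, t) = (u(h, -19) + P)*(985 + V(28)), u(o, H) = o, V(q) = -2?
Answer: -830212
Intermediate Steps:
G(P, t) = 15728 + 983*P (G(P, t) = (16 + P)*(985 - 2) = (16 + P)*983 = 15728 + 983*P)
G(-11*4*11, 1939) - 1*370168 = (15728 + 983*(-11*4*11)) - 1*370168 = (15728 + 983*(-44*11)) - 370168 = (15728 + 983*(-484)) - 370168 = (15728 - 475772) - 370168 = -460044 - 370168 = -830212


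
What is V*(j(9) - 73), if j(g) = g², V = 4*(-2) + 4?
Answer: -32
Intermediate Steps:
V = -4 (V = -8 + 4 = -4)
V*(j(9) - 73) = -4*(9² - 73) = -4*(81 - 73) = -4*8 = -32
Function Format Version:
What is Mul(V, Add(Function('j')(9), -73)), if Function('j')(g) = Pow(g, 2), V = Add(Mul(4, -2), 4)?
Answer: -32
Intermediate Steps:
V = -4 (V = Add(-8, 4) = -4)
Mul(V, Add(Function('j')(9), -73)) = Mul(-4, Add(Pow(9, 2), -73)) = Mul(-4, Add(81, -73)) = Mul(-4, 8) = -32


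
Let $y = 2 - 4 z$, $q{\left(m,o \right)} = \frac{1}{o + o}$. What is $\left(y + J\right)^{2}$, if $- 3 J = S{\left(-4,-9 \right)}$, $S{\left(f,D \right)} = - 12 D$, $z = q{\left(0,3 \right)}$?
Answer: $\frac{10816}{9} \approx 1201.8$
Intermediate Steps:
$q{\left(m,o \right)} = \frac{1}{2 o}$
$z = \frac{1}{6}$ ($z = \frac{1}{2 \cdot 3} = \frac{1}{2} \cdot \frac{1}{3} = \frac{1}{6} \approx 0.16667$)
$y = \frac{4}{3}$ ($y = 2 - \frac{2}{3} = \frac{4}{3} \approx 1.3333$)
$J = -36$ ($J = - \frac{\left(-12\right) \left(-9\right)}{3} = \left(- \frac{1}{3}\right) 108 = -36$)
$\left(y + J\right)^{2} = \left(\frac{4}{3} - 36\right)^{2} = \left(- \frac{104}{3}\right)^{2} = \frac{10816}{9}$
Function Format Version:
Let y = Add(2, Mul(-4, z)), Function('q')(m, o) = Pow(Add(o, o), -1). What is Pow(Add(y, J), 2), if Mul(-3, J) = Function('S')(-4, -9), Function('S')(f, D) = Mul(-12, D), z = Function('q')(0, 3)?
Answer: Rational(10816, 9) ≈ 1201.8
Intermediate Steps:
Function('q')(m, o) = Mul(Rational(1, 2), Pow(o, -1)) (Function('q')(m, o) = Pow(Mul(2, o), -1) = Mul(Rational(1, 2), Pow(o, -1)))
z = Rational(1, 6) (z = Mul(Rational(1, 2), Pow(3, -1)) = Mul(Rational(1, 2), Rational(1, 3)) = Rational(1, 6) ≈ 0.16667)
y = Rational(4, 3) (y = Add(2, Mul(-4, Rational(1, 6))) = Add(2, Rational(-2, 3)) = Rational(4, 3) ≈ 1.3333)
J = -36 (J = Mul(Rational(-1, 3), Mul(-12, -9)) = Mul(Rational(-1, 3), 108) = -36)
Pow(Add(y, J), 2) = Pow(Add(Rational(4, 3), -36), 2) = Pow(Rational(-104, 3), 2) = Rational(10816, 9)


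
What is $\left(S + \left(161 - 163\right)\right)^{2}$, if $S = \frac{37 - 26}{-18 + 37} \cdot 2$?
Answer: $\frac{256}{361} \approx 0.70914$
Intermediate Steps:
$S = \frac{22}{19}$ ($S = \frac{11}{19} \cdot 2 = \frac{22}{19} \approx 1.1579$)
$\left(S + \left(161 - 163\right)\right)^{2} = \left(\frac{22}{19} + \left(161 - 163\right)\right)^{2} = \left(\frac{22}{19} - 2\right)^{2} = \left(- \frac{16}{19}\right)^{2} = \frac{256}{361}$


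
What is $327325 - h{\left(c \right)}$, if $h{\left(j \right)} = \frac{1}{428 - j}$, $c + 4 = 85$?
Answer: $\frac{113581774}{347} \approx 3.2733 \cdot 10^{5}$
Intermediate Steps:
$c = 81$ ($c = -4 + 85 = 81$)
$327325 - h{\left(c \right)} = 327325 - - \frac{1}{-428 + 81} = 327325 - - \frac{1}{-347} = 327325 - \left(-1\right) \left(- \frac{1}{347}\right) = 327325 - \frac{1}{347} = \frac{113581774}{347}$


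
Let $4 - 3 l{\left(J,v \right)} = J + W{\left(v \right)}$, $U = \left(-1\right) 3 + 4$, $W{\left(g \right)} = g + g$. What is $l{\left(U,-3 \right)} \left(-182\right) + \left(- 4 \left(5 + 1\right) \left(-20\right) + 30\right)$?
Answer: $-36$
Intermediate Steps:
$W{\left(g \right)} = 2 g$
$U = 1$ ($U = -3 + 4 = 1$)
$l{\left(J,v \right)} = \frac{4}{3} - \frac{2 v}{3} - \frac{J}{3}$ ($l{\left(J,v \right)} = \frac{4}{3} - \frac{J + 2 v}{3} = \frac{4}{3} - \left(\frac{J}{3} + \frac{2 v}{3}\right) = \frac{4}{3} - \frac{2 v}{3} - \frac{J}{3}$)
$l{\left(U,-3 \right)} \left(-182\right) + \left(- 4 \left(5 + 1\right) \left(-20\right) + 30\right) = \left(\frac{4}{3} - -2 - \frac{1}{3}\right) \left(-182\right) + \left(- 4 \left(5 + 1\right) \left(-20\right) + 30\right) = \left(\frac{4}{3} + 2 - \frac{1}{3}\right) \left(-182\right) + \left(\left(-4\right) 6 \left(-20\right) + 30\right) = 3 \left(-182\right) + \left(\left(-24\right) \left(-20\right) + 30\right) = -546 + \left(480 + 30\right) = -546 + 510 = -36$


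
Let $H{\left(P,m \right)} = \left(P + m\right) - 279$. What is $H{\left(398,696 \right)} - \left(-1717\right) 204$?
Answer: $351083$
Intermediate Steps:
$H{\left(P,m \right)} = -279 + P + m$
$H{\left(398,696 \right)} - \left(-1717\right) 204 = \left(-279 + 398 + 696\right) - \left(-1717\right) 204 = 815 - -350268 = 815 + 350268 = 351083$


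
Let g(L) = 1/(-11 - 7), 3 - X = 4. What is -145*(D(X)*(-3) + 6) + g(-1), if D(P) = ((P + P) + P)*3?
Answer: -86131/18 ≈ -4785.1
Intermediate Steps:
X = -1 (X = 3 - 1*4 = 3 - 4 = -1)
D(P) = 9*P (D(P) = (2*P + P)*3 = (3*P)*3 = 9*P)
g(L) = -1/18 (g(L) = 1/(-18) = -1/18)
-145*(D(X)*(-3) + 6) + g(-1) = -145*((9*(-1))*(-3) + 6) - 1/18 = -145*(-9*(-3) + 6) - 1/18 = -145*(27 + 6) - 1/18 = -145*33 - 1/18 = -4785 - 1/18 = -86131/18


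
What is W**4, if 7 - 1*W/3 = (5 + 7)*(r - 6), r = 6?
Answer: 194481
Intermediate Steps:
W = 21 (W = 21 - 3*(5 + 7)*(6 - 6) = 21 - 36*0 = 21 - 3*0 = 21 + 0 = 21)
W**4 = 21**4 = 194481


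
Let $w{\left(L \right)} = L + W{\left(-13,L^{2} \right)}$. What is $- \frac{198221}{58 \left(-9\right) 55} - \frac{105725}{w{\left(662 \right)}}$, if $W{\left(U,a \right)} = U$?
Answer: $- \frac{264247211}{1693890} \approx -156.0$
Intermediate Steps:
$w{\left(L \right)} = -13 + L$ ($w{\left(L \right)} = L - 13 = -13 + L$)
$- \frac{198221}{58 \left(-9\right) 55} - \frac{105725}{w{\left(662 \right)}} = - \frac{198221}{58 \left(-9\right) 55} - \frac{105725}{-13 + 662} = - \frac{198221}{\left(-522\right) 55} - \frac{105725}{649} = - \frac{198221}{-28710} - \frac{105725}{649} = \left(-198221\right) \left(- \frac{1}{28710}\right) - \frac{105725}{649} = \frac{198221}{28710} - \frac{105725}{649} = - \frac{264247211}{1693890}$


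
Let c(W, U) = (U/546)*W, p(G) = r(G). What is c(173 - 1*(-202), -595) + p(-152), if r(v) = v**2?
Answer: 590079/26 ≈ 22695.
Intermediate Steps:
p(G) = G**2
c(W, U) = U*W/546 (c(W, U) = (U*(1/546))*W = (U/546)*W = U*W/546)
c(173 - 1*(-202), -595) + p(-152) = (1/546)*(-595)*(173 - 1*(-202)) + (-152)**2 = (1/546)*(-595)*(173 + 202) + 23104 = (1/546)*(-595)*375 + 23104 = -10625/26 + 23104 = 590079/26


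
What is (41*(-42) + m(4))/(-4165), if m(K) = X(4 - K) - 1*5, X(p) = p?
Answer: 1727/4165 ≈ 0.41465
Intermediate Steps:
m(K) = -1 - K (m(K) = (4 - K) - 1*5 = (4 - K) - 5 = -1 - K)
(41*(-42) + m(4))/(-4165) = (41*(-42) + (-1 - 1*4))/(-4165) = (-1722 + (-1 - 4))*(-1/4165) = (-1722 - 5)*(-1/4165) = -1727*(-1/4165) = 1727/4165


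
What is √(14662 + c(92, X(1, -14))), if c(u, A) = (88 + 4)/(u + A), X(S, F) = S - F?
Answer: √167875082/107 ≈ 121.09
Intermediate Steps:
c(u, A) = 92/(A + u)
√(14662 + c(92, X(1, -14))) = √(14662 + 92/((1 - 1*(-14)) + 92)) = √(14662 + 92/((1 + 14) + 92)) = √(14662 + 92/(15 + 92)) = √(14662 + 92/107) = √(1568926/107) = √167875082/107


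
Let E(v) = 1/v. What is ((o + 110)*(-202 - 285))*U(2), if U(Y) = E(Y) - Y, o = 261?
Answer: 542031/2 ≈ 2.7102e+5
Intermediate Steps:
U(Y) = 1/Y - Y
((o + 110)*(-202 - 285))*U(2) = ((261 + 110)*(-202 - 285))*(1/2 - 1*2) = (371*(-487))*(½ - 2) = -180677*(-3/2) = 542031/2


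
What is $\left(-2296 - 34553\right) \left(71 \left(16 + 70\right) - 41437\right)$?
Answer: $1301912019$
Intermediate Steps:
$\left(-2296 - 34553\right) \left(71 \left(16 + 70\right) - 41437\right) = - 36849 \left(71 \cdot 86 - 41437\right) = - 36849 \left(6106 - 41437\right) = \left(-36849\right) \left(-35331\right) = 1301912019$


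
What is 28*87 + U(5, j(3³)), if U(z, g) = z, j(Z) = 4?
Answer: 2441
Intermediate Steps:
28*87 + U(5, j(3³)) = 28*87 + 5 = 2436 + 5 = 2441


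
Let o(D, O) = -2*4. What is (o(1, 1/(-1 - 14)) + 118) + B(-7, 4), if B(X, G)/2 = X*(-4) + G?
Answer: 174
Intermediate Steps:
B(X, G) = -8*X + 2*G (B(X, G) = 2*(X*(-4) + G) = 2*(-4*X + G) = 2*(G - 4*X) = -8*X + 2*G)
o(D, O) = -8
(o(1, 1/(-1 - 14)) + 118) + B(-7, 4) = (-8 + 118) + (-8*(-7) + 2*4) = 110 + (56 + 8) = 110 + 64 = 174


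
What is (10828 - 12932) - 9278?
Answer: -11382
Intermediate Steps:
(10828 - 12932) - 9278 = -2104 - 9278 = -11382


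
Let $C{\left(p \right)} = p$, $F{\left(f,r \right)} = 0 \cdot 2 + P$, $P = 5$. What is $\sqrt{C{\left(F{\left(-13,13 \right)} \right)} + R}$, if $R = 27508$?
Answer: $3 \sqrt{3057} \approx 165.87$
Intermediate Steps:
$F{\left(f,r \right)} = 5$ ($F{\left(f,r \right)} = 0 \cdot 2 + 5 = 0 + 5 = 5$)
$\sqrt{C{\left(F{\left(-13,13 \right)} \right)} + R} = \sqrt{5 + 27508} = \sqrt{27513} = 3 \sqrt{3057}$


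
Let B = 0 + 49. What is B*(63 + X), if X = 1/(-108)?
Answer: 333347/108 ≈ 3086.5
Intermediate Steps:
X = -1/108 ≈ -0.0092593
B = 49
B*(63 + X) = 49*(63 - 1/108) = 49*(6803/108) = 333347/108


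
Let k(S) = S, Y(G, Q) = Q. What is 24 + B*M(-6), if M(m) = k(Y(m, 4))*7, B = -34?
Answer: -928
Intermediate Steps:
M(m) = 28 (M(m) = 4*7 = 28)
24 + B*M(-6) = 24 - 34*28 = 24 - 952 = -928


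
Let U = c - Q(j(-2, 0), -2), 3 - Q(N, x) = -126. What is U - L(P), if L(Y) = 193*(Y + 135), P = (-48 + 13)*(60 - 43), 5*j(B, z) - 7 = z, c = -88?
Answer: 88563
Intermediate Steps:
j(B, z) = 7/5 + z/5
Q(N, x) = 129 (Q(N, x) = 3 - 1*(-126) = 3 + 126 = 129)
P = -595 (P = -35*17 = -595)
U = -217 (U = -88 - 1*129 = -88 - 129 = -217)
L(Y) = 26055 + 193*Y (L(Y) = 193*(135 + Y) = 26055 + 193*Y)
U - L(P) = -217 - (26055 + 193*(-595)) = -217 - (26055 - 114835) = -217 - 1*(-88780) = -217 + 88780 = 88563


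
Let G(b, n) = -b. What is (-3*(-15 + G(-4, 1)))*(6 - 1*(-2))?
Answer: 264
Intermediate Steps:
(-3*(-15 + G(-4, 1)))*(6 - 1*(-2)) = (-3*(-15 - 1*(-4)))*(6 - 1*(-2)) = (-3*(-15 + 4))*(6 + 2) = -3*(-11)*8 = 33*8 = 264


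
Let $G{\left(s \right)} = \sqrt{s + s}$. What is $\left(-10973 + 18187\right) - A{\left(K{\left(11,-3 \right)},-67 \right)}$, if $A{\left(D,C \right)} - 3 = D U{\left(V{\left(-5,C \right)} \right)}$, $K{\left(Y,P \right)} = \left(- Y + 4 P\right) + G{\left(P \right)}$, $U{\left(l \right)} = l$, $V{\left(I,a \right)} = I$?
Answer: $7096 + 5 i \sqrt{6} \approx 7096.0 + 12.247 i$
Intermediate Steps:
$G{\left(s \right)} = \sqrt{2} \sqrt{s}$ ($G{\left(s \right)} = \sqrt{2 s} = \sqrt{2} \sqrt{s}$)
$K{\left(Y,P \right)} = - Y + 4 P + \sqrt{2} \sqrt{P}$ ($K{\left(Y,P \right)} = \left(- Y + 4 P\right) + \sqrt{2} \sqrt{P} = - Y + 4 P + \sqrt{2} \sqrt{P}$)
$A{\left(D,C \right)} = 3 - 5 D$ ($A{\left(D,C \right)} = 3 + D \left(-5\right) = 3 - 5 D$)
$\left(-10973 + 18187\right) - A{\left(K{\left(11,-3 \right)},-67 \right)} = \left(-10973 + 18187\right) - \left(3 - 5 \left(\left(-1\right) 11 + 4 \left(-3\right) + \sqrt{2} \sqrt{-3}\right)\right) = 7214 - \left(3 - 5 \left(-11 - 12 + \sqrt{2} i \sqrt{3}\right)\right) = 7214 - \left(3 - 5 \left(-11 - 12 + i \sqrt{6}\right)\right) = 7214 - \left(3 - 5 \left(-23 + i \sqrt{6}\right)\right) = 7214 - \left(3 + \left(115 - 5 i \sqrt{6}\right)\right) = 7214 - \left(118 - 5 i \sqrt{6}\right) = 7096 + 5 i \sqrt{6}$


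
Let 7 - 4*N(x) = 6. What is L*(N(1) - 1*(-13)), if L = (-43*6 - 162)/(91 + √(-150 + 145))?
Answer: -168805/2762 + 1855*I*√5/2762 ≈ -61.117 + 1.5018*I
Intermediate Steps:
L = -420/(91 + I*√5) (L = (-258 - 162)/(91 + √(-5)) = -420/(91 + I*√5) ≈ -4.6126 + 0.11334*I)
N(x) = ¼ (N(x) = 7/4 - ¼*6 = 7/4 - 3/2 = ¼)
L*(N(1) - 1*(-13)) = (-6370/1381 + 70*I*√5/1381)*(¼ - 1*(-13)) = (-6370/1381 + 70*I*√5/1381)*(¼ + 13) = (-6370/1381 + 70*I*√5/1381)*(53/4) = -168805/2762 + 1855*I*√5/2762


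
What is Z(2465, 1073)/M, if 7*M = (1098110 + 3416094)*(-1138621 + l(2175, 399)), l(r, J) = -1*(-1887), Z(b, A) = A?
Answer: -7511/5131449169736 ≈ -1.4637e-9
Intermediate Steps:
l(r, J) = 1887
M = -5131449169736/7 (M = ((1098110 + 3416094)*(-1138621 + 1887))/7 = (4514204*(-1136734))/7 = (1/7)*(-5131449169736) = -5131449169736/7 ≈ -7.3306e+11)
Z(2465, 1073)/M = 1073/(-5131449169736/7) = 1073*(-7/5131449169736) = -7511/5131449169736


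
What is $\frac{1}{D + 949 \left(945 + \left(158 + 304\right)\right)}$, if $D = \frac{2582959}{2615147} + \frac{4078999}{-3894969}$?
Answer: $\frac{10185916495443}{13600673092488033067} \approx 7.4893 \cdot 10^{-7}$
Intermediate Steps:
$D = - \frac{606636764582}{10185916495443}$ ($D = 2582959 \cdot \frac{1}{2615147} + 4078999 \left(- \frac{1}{3894969}\right) = \frac{2582959}{2615147} - \frac{4078999}{3894969} = - \frac{606636764582}{10185916495443} \approx -0.059556$)
$\frac{1}{D + 949 \left(945 + \left(158 + 304\right)\right)} = \frac{1}{- \frac{606636764582}{10185916495443} + 949 \left(945 + \left(158 + 304\right)\right)} = \frac{1}{- \frac{606636764582}{10185916495443} + 949 \left(945 + 462\right)} = \frac{1}{- \frac{606636764582}{10185916495443} + 949 \cdot 1407} = \frac{1}{- \frac{606636764582}{10185916495443} + 1335243} = \frac{1}{\frac{13600673092488033067}{10185916495443}} = \frac{10185916495443}{13600673092488033067}$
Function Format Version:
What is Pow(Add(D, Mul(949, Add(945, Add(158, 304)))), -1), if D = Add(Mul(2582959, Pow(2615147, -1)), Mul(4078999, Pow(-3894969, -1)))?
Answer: Rational(10185916495443, 13600673092488033067) ≈ 7.4893e-7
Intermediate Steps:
D = Rational(-606636764582, 10185916495443) (D = Add(Mul(2582959, Rational(1, 2615147)), Mul(4078999, Rational(-1, 3894969))) = Add(Rational(2582959, 2615147), Rational(-4078999, 3894969)) = Rational(-606636764582, 10185916495443) ≈ -0.059556)
Pow(Add(D, Mul(949, Add(945, Add(158, 304)))), -1) = Pow(Add(Rational(-606636764582, 10185916495443), Mul(949, Add(945, Add(158, 304)))), -1) = Pow(Add(Rational(-606636764582, 10185916495443), Mul(949, Add(945, 462))), -1) = Pow(Add(Rational(-606636764582, 10185916495443), Mul(949, 1407)), -1) = Pow(Add(Rational(-606636764582, 10185916495443), 1335243), -1) = Pow(Rational(13600673092488033067, 10185916495443), -1) = Rational(10185916495443, 13600673092488033067)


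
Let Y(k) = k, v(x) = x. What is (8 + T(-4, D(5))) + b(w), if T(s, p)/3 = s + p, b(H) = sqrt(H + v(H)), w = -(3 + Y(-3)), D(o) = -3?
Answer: -13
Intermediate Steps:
w = 0 (w = -(3 - 3) = -1*0 = 0)
b(H) = sqrt(2)*sqrt(H) (b(H) = sqrt(H + H) = sqrt(2*H) = sqrt(2)*sqrt(H))
T(s, p) = 3*p + 3*s (T(s, p) = 3*(s + p) = 3*(p + s) = 3*p + 3*s)
(8 + T(-4, D(5))) + b(w) = (8 + (3*(-3) + 3*(-4))) + sqrt(2)*sqrt(0) = (8 + (-9 - 12)) + sqrt(2)*0 = (8 - 21) + 0 = -13 + 0 = -13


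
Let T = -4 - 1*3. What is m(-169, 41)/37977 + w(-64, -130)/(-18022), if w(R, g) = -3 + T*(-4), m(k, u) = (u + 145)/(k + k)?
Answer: -54042957/38555744162 ≈ -0.0014017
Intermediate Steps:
T = -7 (T = -4 - 3 = -7)
m(k, u) = (145 + u)/(2*k) (m(k, u) = (145 + u)/((2*k)) = (145 + u)*(1/(2*k)) = (145 + u)/(2*k))
w(R, g) = 25 (w(R, g) = -3 - 7*(-4) = -3 + 28 = 25)
m(-169, 41)/37977 + w(-64, -130)/(-18022) = ((½)*(145 + 41)/(-169))/37977 + 25/(-18022) = ((½)*(-1/169)*186)*(1/37977) + 25*(-1/18022) = -93/169*1/37977 - 25/18022 = -31/2139371 - 25/18022 = -54042957/38555744162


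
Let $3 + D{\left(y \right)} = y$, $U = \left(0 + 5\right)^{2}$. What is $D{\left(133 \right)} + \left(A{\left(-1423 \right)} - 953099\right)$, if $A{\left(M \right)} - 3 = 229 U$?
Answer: $-947241$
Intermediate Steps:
$U = 25$ ($U = 5^{2} = 25$)
$D{\left(y \right)} = -3 + y$
$A{\left(M \right)} = 5728$ ($A{\left(M \right)} = 3 + 229 \cdot 25 = 3 + 5725 = 5728$)
$D{\left(133 \right)} + \left(A{\left(-1423 \right)} - 953099\right) = \left(-3 + 133\right) + \left(5728 - 953099\right) = 130 - 947371 = -947241$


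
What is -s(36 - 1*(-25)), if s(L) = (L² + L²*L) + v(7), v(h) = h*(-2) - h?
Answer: -230681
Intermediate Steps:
v(h) = -3*h (v(h) = -2*h - h = -3*h)
s(L) = -21 + L² + L³ (s(L) = (L² + L²*L) - 3*7 = (L² + L³) - 21 = -21 + L² + L³)
-s(36 - 1*(-25)) = -(-21 + (36 - 1*(-25))² + (36 - 1*(-25))³) = -(-21 + (36 + 25)² + (36 + 25)³) = -(-21 + 61² + 61³) = -(-21 + 3721 + 226981) = -1*230681 = -230681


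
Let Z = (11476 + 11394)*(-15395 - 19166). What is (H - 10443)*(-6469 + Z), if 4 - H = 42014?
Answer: 41459718720167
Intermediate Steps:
H = -42010 (H = 4 - 1*42014 = 4 - 42014 = -42010)
Z = -790410070 (Z = 22870*(-34561) = -790410070)
(H - 10443)*(-6469 + Z) = (-42010 - 10443)*(-6469 - 790410070) = -52453*(-790416539) = 41459718720167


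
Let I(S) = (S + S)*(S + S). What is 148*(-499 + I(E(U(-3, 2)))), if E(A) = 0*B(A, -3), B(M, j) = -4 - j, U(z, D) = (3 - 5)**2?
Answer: -73852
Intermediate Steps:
U(z, D) = 4 (U(z, D) = (-2)**2 = 4)
E(A) = 0 (E(A) = 0*(-4 - 1*(-3)) = 0*(-4 + 3) = 0*(-1) = 0)
I(S) = 4*S**2 (I(S) = (2*S)*(2*S) = 4*S**2)
148*(-499 + I(E(U(-3, 2)))) = 148*(-499 + 4*0**2) = 148*(-499 + 4*0) = 148*(-499 + 0) = 148*(-499) = -73852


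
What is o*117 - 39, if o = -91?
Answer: -10686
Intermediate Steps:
o*117 - 39 = -91*117 - 39 = -10647 - 39 = -10686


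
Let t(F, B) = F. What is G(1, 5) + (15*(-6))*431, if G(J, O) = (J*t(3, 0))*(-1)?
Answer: -38793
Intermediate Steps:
G(J, O) = -3*J (G(J, O) = (J*3)*(-1) = (3*J)*(-1) = -3*J)
G(1, 5) + (15*(-6))*431 = -3*1 + (15*(-6))*431 = -3 - 90*431 = -3 - 38790 = -38793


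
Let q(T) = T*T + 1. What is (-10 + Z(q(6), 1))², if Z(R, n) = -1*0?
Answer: 100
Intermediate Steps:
q(T) = 1 + T² (q(T) = T² + 1 = 1 + T²)
Z(R, n) = 0
(-10 + Z(q(6), 1))² = (-10 + 0)² = (-10)² = 100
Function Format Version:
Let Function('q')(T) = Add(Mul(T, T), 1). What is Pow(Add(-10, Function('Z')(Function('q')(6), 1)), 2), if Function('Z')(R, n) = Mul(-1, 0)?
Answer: 100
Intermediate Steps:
Function('q')(T) = Add(1, Pow(T, 2)) (Function('q')(T) = Add(Pow(T, 2), 1) = Add(1, Pow(T, 2)))
Function('Z')(R, n) = 0
Pow(Add(-10, Function('Z')(Function('q')(6), 1)), 2) = Pow(Add(-10, 0), 2) = Pow(-10, 2) = 100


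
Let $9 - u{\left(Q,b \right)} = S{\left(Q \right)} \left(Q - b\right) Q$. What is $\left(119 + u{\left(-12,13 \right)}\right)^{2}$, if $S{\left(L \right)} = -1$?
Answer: $183184$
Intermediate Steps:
$u{\left(Q,b \right)} = 9 - Q \left(b - Q\right)$ ($u{\left(Q,b \right)} = 9 - - (Q - b) Q = 9 - \left(b - Q\right) Q = 9 - Q \left(b - Q\right)$)
$\left(119 + u{\left(-12,13 \right)}\right)^{2} = \left(119 + \left(9 + \left(-12\right)^{2} - \left(-12\right) 13\right)\right)^{2} = \left(119 + \left(9 + 144 + 156\right)\right)^{2} = \left(119 + 309\right)^{2} = 428^{2} = 183184$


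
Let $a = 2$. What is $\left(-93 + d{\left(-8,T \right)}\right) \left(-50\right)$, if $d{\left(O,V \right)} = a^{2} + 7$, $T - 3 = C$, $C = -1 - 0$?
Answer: $4100$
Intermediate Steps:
$C = -1$ ($C = -1 + 0 = -1$)
$T = 2$ ($T = 3 - 1 = 2$)
$d{\left(O,V \right)} = 11$ ($d{\left(O,V \right)} = 2^{2} + 7 = 4 + 7 = 11$)
$\left(-93 + d{\left(-8,T \right)}\right) \left(-50\right) = \left(-93 + 11\right) \left(-50\right) = \left(-82\right) \left(-50\right) = 4100$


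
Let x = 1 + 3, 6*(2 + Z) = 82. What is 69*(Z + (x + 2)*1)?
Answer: 1219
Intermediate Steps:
Z = 35/3 (Z = -2 + (⅙)*82 = -2 + 41/3 = 35/3 ≈ 11.667)
x = 4
69*(Z + (x + 2)*1) = 69*(35/3 + (4 + 2)*1) = 69*(35/3 + 6*1) = 69*(35/3 + 6) = 69*(53/3) = 1219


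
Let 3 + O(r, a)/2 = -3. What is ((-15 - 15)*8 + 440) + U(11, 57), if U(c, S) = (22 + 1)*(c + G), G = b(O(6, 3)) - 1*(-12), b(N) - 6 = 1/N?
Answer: 10381/12 ≈ 865.08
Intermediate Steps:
O(r, a) = -12 (O(r, a) = -6 + 2*(-3) = -6 - 6 = -12)
b(N) = 6 + 1/N
G = 215/12 (G = (6 + 1/(-12)) - 1*(-12) = (6 - 1/12) + 12 = 71/12 + 12 = 215/12 ≈ 17.917)
U(c, S) = 4945/12 + 23*c (U(c, S) = (22 + 1)*(c + 215/12) = 23*(215/12 + c) = 4945/12 + 23*c)
((-15 - 15)*8 + 440) + U(11, 57) = ((-15 - 15)*8 + 440) + (4945/12 + 23*11) = (-30*8 + 440) + (4945/12 + 253) = (-240 + 440) + 7981/12 = 200 + 7981/12 = 10381/12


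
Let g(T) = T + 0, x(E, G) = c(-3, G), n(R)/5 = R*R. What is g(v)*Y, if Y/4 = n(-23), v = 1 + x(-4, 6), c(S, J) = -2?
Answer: -10580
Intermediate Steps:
n(R) = 5*R² (n(R) = 5*(R*R) = 5*R²)
x(E, G) = -2
v = -1 (v = 1 - 2 = -1)
Y = 10580 (Y = 4*(5*(-23)²) = 4*(5*529) = 4*2645 = 10580)
g(T) = T
g(v)*Y = -1*10580 = -10580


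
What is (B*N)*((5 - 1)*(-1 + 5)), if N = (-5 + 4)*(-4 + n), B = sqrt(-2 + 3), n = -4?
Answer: 128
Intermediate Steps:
B = 1 (B = sqrt(1) = 1)
N = 8 (N = (-5 + 4)*(-4 - 4) = -1*(-8) = 8)
(B*N)*((5 - 1)*(-1 + 5)) = (1*8)*((5 - 1)*(-1 + 5)) = 8*(4*4) = 8*16 = 128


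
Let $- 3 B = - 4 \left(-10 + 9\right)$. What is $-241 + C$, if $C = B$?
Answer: $- \frac{727}{3} \approx -242.33$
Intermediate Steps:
$B = - \frac{4}{3}$ ($B = - \frac{\left(-4\right) \left(-10 + 9\right)}{3} = - \frac{\left(-4\right) \left(-1\right)}{3} = \left(- \frac{1}{3}\right) 4 = - \frac{4}{3} \approx -1.3333$)
$C = - \frac{4}{3} \approx -1.3333$
$-241 + C = -241 - \frac{4}{3} = - \frac{727}{3}$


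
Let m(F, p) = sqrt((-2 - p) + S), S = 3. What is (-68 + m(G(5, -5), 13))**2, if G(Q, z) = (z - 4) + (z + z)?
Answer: 4612 - 272*I*sqrt(3) ≈ 4612.0 - 471.12*I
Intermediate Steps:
G(Q, z) = -4 + 3*z (G(Q, z) = (-4 + z) + 2*z = -4 + 3*z)
m(F, p) = sqrt(1 - p) (m(F, p) = sqrt((-2 - p) + 3) = sqrt(1 - p))
(-68 + m(G(5, -5), 13))**2 = (-68 + sqrt(1 - 1*13))**2 = (-68 + sqrt(1 - 13))**2 = (-68 + sqrt(-12))**2 = (-68 + 2*I*sqrt(3))**2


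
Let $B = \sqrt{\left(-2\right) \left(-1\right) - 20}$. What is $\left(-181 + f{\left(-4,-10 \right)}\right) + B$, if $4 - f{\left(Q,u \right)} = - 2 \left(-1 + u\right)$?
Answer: $-199 + 3 i \sqrt{2} \approx -199.0 + 4.2426 i$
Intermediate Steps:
$f{\left(Q,u \right)} = 2 + 2 u$ ($f{\left(Q,u \right)} = 4 - - 2 \left(-1 + u\right) = 4 - \left(2 - 2 u\right) = 4 + \left(-2 + 2 u\right) = 2 + 2 u$)
$B = 3 i \sqrt{2}$ ($B = \sqrt{2 - 20} = \sqrt{-18} = 3 i \sqrt{2} \approx 4.2426 i$)
$\left(-181 + f{\left(-4,-10 \right)}\right) + B = \left(-181 + \left(2 + 2 \left(-10\right)\right)\right) + 3 i \sqrt{2} = \left(-181 + \left(2 - 20\right)\right) + 3 i \sqrt{2} = \left(-181 - 18\right) + 3 i \sqrt{2} = -199 + 3 i \sqrt{2}$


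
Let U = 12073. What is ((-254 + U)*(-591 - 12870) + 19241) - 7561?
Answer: -159083879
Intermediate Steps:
((-254 + U)*(-591 - 12870) + 19241) - 7561 = ((-254 + 12073)*(-591 - 12870) + 19241) - 7561 = (11819*(-13461) + 19241) - 7561 = (-159095559 + 19241) - 7561 = -159076318 - 7561 = -159083879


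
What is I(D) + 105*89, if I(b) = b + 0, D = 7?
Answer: 9352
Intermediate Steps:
I(b) = b
I(D) + 105*89 = 7 + 105*89 = 7 + 9345 = 9352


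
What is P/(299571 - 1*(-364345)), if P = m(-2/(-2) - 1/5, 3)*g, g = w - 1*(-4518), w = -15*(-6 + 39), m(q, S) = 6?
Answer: 12069/331958 ≈ 0.036357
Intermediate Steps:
w = -495 (w = -15*33 = -495)
g = 4023 (g = -495 - 1*(-4518) = -495 + 4518 = 4023)
P = 24138 (P = 6*4023 = 24138)
P/(299571 - 1*(-364345)) = 24138/(299571 - 1*(-364345)) = 24138/(299571 + 364345) = 24138/663916 = 24138*(1/663916) = 12069/331958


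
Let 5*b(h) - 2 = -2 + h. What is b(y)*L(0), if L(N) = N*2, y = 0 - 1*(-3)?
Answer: 0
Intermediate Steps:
y = 3 (y = 0 + 3 = 3)
L(N) = 2*N
b(h) = h/5 (b(h) = ⅖ + (-2 + h)/5 = ⅖ + (-⅖ + h/5) = h/5)
b(y)*L(0) = ((⅕)*3)*(2*0) = (⅗)*0 = 0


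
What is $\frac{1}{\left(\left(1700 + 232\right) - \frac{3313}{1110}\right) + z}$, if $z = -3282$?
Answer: $- \frac{1110}{1501813} \approx -0.00073911$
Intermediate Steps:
$\frac{1}{\left(\left(1700 + 232\right) - \frac{3313}{1110}\right) + z} = \frac{1}{\left(\left(1700 + 232\right) - \frac{3313}{1110}\right) - 3282} = \frac{1}{\left(1932 - \frac{3313}{1110}\right) - 3282} = \frac{1}{\frac{2141207}{1110} - 3282} = \frac{1}{- \frac{1501813}{1110}} = - \frac{1110}{1501813}$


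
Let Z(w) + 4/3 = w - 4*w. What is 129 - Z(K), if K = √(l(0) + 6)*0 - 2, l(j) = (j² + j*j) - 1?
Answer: 373/3 ≈ 124.33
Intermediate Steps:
l(j) = -1 + 2*j² (l(j) = (j² + j²) - 1 = 2*j² - 1 = -1 + 2*j²)
K = -2 (K = √((-1 + 2*0²) + 6)*0 - 2 = √((-1 + 2*0) + 6)*0 - 2 = √((-1 + 0) + 6)*0 - 2 = √(-1 + 6)*0 - 2 = √5*0 - 2 = 0 - 2 = -2)
Z(w) = -4/3 - 3*w (Z(w) = -4/3 + (w - 4*w) = -4/3 - 3*w)
129 - Z(K) = 129 - (-4/3 - 3*(-2)) = 129 - (-4/3 + 6) = 129 - 1*14/3 = 129 - 14/3 = 373/3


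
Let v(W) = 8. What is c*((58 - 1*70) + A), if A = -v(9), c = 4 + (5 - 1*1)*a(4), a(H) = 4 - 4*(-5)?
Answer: -2000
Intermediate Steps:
a(H) = 24 (a(H) = 4 + 20 = 24)
c = 100 (c = 4 + (5 - 1*1)*24 = 4 + (5 - 1)*24 = 4 + 4*24 = 4 + 96 = 100)
A = -8 (A = -1*8 = -8)
c*((58 - 1*70) + A) = 100*((58 - 1*70) - 8) = 100*((58 - 70) - 8) = 100*(-12 - 8) = 100*(-20) = -2000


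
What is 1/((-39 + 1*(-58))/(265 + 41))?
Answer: -306/97 ≈ -3.1546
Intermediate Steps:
1/((-39 + 1*(-58))/(265 + 41)) = 1/((-39 - 58)/306) = 1/(-97*1/306) = 1/(-97/306) = -306/97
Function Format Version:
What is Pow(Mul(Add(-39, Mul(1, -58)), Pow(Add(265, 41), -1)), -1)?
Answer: Rational(-306, 97) ≈ -3.1546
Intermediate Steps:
Pow(Mul(Add(-39, Mul(1, -58)), Pow(Add(265, 41), -1)), -1) = Pow(Mul(Add(-39, -58), Pow(306, -1)), -1) = Pow(Mul(-97, Rational(1, 306)), -1) = Pow(Rational(-97, 306), -1) = Rational(-306, 97)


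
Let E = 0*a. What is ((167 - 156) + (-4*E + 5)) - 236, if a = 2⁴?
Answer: -220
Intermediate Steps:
a = 16
E = 0 (E = 0*16 = 0)
((167 - 156) + (-4*E + 5)) - 236 = ((167 - 156) + (-4*0 + 5)) - 236 = (11 + (0 + 5)) - 236 = (11 + 5) - 236 = 16 - 236 = -220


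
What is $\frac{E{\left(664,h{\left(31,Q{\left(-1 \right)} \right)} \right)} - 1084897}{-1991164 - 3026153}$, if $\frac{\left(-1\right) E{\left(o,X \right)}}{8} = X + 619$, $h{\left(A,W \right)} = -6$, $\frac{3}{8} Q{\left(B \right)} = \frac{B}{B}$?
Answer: $\frac{363267}{1672439} \approx 0.21721$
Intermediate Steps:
$Q{\left(B \right)} = \frac{8}{3}$ ($Q{\left(B \right)} = \frac{8 \frac{B}{B}}{3} = \frac{8}{3} \cdot 1 = \frac{8}{3}$)
$E{\left(o,X \right)} = -4952 - 8 X$ ($E{\left(o,X \right)} = - 8 \left(X + 619\right) = - 8 \left(619 + X\right) = -4952 - 8 X$)
$\frac{E{\left(664,h{\left(31,Q{\left(-1 \right)} \right)} \right)} - 1084897}{-1991164 - 3026153} = \frac{\left(-4952 - -48\right) - 1084897}{-1991164 - 3026153} = \frac{\left(-4952 + 48\right) - 1084897}{-5017317} = \left(-4904 - 1084897\right) \left(- \frac{1}{5017317}\right) = \left(-1089801\right) \left(- \frac{1}{5017317}\right) = \frac{363267}{1672439}$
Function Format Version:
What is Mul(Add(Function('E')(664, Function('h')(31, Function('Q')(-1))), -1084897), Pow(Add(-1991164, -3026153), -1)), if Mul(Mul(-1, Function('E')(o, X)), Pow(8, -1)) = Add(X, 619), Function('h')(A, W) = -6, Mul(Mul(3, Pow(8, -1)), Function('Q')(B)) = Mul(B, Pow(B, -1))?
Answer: Rational(363267, 1672439) ≈ 0.21721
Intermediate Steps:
Function('Q')(B) = Rational(8, 3) (Function('Q')(B) = Mul(Rational(8, 3), Mul(B, Pow(B, -1))) = Mul(Rational(8, 3), 1) = Rational(8, 3))
Function('E')(o, X) = Add(-4952, Mul(-8, X)) (Function('E')(o, X) = Mul(-8, Add(X, 619)) = Mul(-8, Add(619, X)) = Add(-4952, Mul(-8, X)))
Mul(Add(Function('E')(664, Function('h')(31, Function('Q')(-1))), -1084897), Pow(Add(-1991164, -3026153), -1)) = Mul(Add(Add(-4952, Mul(-8, -6)), -1084897), Pow(Add(-1991164, -3026153), -1)) = Mul(Add(Add(-4952, 48), -1084897), Pow(-5017317, -1)) = Mul(Add(-4904, -1084897), Rational(-1, 5017317)) = Mul(-1089801, Rational(-1, 5017317)) = Rational(363267, 1672439)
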